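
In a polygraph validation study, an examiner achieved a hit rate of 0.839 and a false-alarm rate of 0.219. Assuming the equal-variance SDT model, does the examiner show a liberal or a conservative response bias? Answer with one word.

liberal

z(H) = 0.990, z(FA) = -0.776
c = −½·(z(H) + z(FA)) = -0.107
c < 0 → liberal criterion (biased toward responding “yes”).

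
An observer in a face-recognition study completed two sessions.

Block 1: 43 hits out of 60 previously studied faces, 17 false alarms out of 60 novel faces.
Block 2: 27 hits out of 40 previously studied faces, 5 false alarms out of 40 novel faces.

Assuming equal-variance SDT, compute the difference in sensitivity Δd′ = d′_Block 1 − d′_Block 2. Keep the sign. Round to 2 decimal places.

Δd′ = -0.46

Block 1: z(0.7167) = 0.573, z(0.2833) = -0.573, d' = 1.146
Block 2: z(0.6750) = 0.454, z(0.1250) = -1.150, d' = 1.604
Δd' = d'_Block 1 − d'_Block 2 = 1.146 − 1.604 = -0.458
Block 2 has the higher sensitivity.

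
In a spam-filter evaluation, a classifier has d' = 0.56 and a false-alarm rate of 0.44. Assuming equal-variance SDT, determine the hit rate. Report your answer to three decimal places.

hit rate = 0.659

z(false-alarm rate) = z(0.44) = -0.1510
z(H) = z(FA) + d' = -0.1510 + 0.56 = 0.4090
hit rate = Φ(0.4090) = 0.6587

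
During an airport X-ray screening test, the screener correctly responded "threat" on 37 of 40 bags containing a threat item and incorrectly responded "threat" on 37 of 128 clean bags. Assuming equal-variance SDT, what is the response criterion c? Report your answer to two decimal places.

H = 37/40 = 0.9250
FA = 37/128 = 0.2891
Φ⁻¹(H) = Φ⁻¹(0.9250) = 1.4395
Φ⁻¹(FA) = Φ⁻¹(0.2891) = -0.5560
c = −½·[z(H) + z(FA)] = −0.5 × (1.4395 + (-0.5560)) = -0.44175

c = -0.44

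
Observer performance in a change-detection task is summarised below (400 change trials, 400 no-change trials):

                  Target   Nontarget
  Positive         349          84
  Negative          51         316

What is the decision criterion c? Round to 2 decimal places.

c = -0.17

H = 349/400 = 0.8725
FA = 84/400 = 0.2100
Φ⁻¹(H) = Φ⁻¹(0.8725) = 1.1383
Φ⁻¹(FA) = Φ⁻¹(0.2100) = -0.8064
c = −½·[z(H) + z(FA)] = −0.5 × (1.1383 + (-0.8064)) = -0.16595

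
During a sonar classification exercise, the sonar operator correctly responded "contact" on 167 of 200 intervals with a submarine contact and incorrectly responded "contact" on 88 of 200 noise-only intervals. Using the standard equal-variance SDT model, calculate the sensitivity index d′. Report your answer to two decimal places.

H = 167/200 = 0.8350
FA = 88/200 = 0.4400
z(0.8350) = 0.974, z(0.4400) = -0.151
d' = z(H) − z(FA) = 0.974 − (-0.151) = 1.125

d′ = 1.13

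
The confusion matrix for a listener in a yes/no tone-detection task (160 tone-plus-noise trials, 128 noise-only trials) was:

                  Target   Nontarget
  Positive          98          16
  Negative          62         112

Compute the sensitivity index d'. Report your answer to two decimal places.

d' = 1.44

H = 98/160 = 0.6125
FA = 16/128 = 0.1250
Φ⁻¹(0.6125) = 0.2858, Φ⁻¹(0.1250) = -1.1503
d' = z(H) − z(FA) = 0.2858 − (-1.1503) = 1.4361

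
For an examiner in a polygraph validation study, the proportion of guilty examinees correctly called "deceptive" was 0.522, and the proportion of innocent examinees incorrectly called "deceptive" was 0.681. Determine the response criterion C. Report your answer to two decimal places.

z(0.522) = 0.0552, z(0.681) = 0.4705
c = −½·[z(H) + z(FA)] = −0.5 × (0.0552 + 0.4705) = -0.26285
c < 0: the examiner has a liberal response bias.

C = -0.26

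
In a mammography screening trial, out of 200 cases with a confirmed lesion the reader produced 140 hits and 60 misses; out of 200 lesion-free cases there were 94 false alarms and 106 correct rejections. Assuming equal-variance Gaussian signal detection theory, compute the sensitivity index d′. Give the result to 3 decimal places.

d′ = 0.600

H = 140/200 = 0.7000
FA = 94/200 = 0.4700
z(H) = 0.5244
z(FA) = -0.0753
d' = z(H) − z(FA) = 0.5244 − (-0.0753) = 0.5997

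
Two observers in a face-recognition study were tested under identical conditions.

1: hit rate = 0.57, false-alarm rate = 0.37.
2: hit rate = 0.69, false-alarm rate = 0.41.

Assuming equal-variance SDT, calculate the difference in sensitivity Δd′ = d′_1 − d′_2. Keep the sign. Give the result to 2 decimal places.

Δd′ = -0.22

1: z(0.57) = 0.176, z(0.37) = -0.332, d' = 0.508
2: z(0.69) = 0.496, z(0.41) = -0.228, d' = 0.724
Δd' = d'_1 − d'_2 = 0.508 − 0.724 = -0.216
2 has the higher sensitivity.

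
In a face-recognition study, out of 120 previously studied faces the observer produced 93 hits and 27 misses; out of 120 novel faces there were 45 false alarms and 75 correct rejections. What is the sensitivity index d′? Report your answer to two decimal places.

H = 93/120 = 0.7750
FA = 45/120 = 0.3750
z(H) = z(0.7750) = 0.7554
z(FA) = z(0.3750) = -0.3186
d' = z(H) − z(FA) = 0.7554 − (-0.3186) = 1.0740

d′ = 1.07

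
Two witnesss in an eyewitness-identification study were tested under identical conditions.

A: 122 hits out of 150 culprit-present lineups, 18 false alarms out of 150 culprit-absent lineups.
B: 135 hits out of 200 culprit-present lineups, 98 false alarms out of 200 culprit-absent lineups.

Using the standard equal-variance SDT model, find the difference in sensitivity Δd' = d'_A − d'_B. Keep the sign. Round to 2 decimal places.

Δd' = 1.59

A: z(0.8133) = 0.890, z(0.1200) = -1.175, d' = 2.065
B: z(0.6750) = 0.454, z(0.4900) = -0.025, d' = 0.479
Δd' = d'_A − d'_B = 2.065 − 0.479 = 1.586
A has the higher sensitivity.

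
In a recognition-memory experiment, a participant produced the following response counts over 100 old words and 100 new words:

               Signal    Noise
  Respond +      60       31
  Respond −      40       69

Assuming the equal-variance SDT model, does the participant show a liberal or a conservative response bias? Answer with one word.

conservative

z(H) = 0.253, z(FA) = -0.496
c = −½·(z(H) + z(FA)) = 0.1215
c > 0 → conservative criterion (biased toward responding “no”).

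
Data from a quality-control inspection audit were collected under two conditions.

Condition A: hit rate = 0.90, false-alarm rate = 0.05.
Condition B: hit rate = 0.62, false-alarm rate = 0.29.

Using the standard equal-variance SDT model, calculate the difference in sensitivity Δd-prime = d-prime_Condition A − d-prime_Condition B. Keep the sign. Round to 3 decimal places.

Δd-prime = 2.068

Condition A: z(0.90) = 1.2816, z(0.05) = -1.6449, d' = 2.9265
Condition B: z(0.62) = 0.3055, z(0.29) = -0.5534, d' = 0.8589
Δd' = d'_Condition A − d'_Condition B = 2.9265 − 0.8589 = 2.0676
Condition A has the higher sensitivity.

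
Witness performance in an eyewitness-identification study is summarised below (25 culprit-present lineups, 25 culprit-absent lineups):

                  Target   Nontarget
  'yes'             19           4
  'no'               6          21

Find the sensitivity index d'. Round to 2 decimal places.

H = 19/25 = 0.7600
FA = 4/25 = 0.1600
z(H) = z(0.7600) = 0.7063
z(FA) = z(0.1600) = -0.9945
d' = z(H) − z(FA) = 0.7063 − (-0.9945) = 1.7008

d' = 1.70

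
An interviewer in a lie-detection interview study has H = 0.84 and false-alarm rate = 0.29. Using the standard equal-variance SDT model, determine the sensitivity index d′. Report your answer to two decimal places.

d′ = 1.55

z(H) = 0.9945
z(FA) = -0.5534
d' = z(H) − z(FA) = 0.9945 − (-0.5534) = 1.5479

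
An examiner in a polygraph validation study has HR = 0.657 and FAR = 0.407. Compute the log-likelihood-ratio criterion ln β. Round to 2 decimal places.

Φ⁻¹(0.657) = 0.404, Φ⁻¹(0.407) = -0.235
ln β = −½·[z(H)² − z(FA)²] = −0.5 × (0.163 − 0.055) = -0.054

ln β = -0.05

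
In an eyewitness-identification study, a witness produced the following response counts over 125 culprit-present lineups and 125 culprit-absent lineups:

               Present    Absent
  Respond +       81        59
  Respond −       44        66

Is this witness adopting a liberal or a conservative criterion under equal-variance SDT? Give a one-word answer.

z(H) = 0.380, z(FA) = -0.070
c = −½·(z(H) + z(FA)) = -0.155
c < 0 → liberal criterion (biased toward responding “yes”).

liberal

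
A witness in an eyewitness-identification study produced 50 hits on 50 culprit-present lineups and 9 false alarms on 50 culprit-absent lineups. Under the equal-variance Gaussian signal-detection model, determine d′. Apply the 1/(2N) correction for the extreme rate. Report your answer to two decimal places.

The hit rate is 50/50 = 1, so apply the 1/(2N) correction: H → 1 − 1/(2·50) = 0.99000.
z(H) = z(0.99000) = 2.326
z(FA) = z(0.18000) = -0.915
d' = 2.326 − (-0.915) = 3.241

d′ = 3.24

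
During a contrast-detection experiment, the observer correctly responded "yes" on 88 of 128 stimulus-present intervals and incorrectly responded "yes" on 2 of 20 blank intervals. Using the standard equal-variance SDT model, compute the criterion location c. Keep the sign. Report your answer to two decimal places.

H = 88/128 = 0.6875
FA = 2/20 = 0.1000
Φ⁻¹(H) = Φ⁻¹(0.6875) = 0.489
Φ⁻¹(FA) = Φ⁻¹(0.1000) = -1.282
c = −½·[z(H) + z(FA)] = −0.5 × (0.489 + (-1.282)) = 0.3965

c = 0.40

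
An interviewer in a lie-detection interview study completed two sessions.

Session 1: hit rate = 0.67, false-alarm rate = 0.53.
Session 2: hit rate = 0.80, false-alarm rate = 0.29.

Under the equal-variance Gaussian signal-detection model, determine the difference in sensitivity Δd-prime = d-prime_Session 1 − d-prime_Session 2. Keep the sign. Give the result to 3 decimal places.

Δd-prime = -1.030

Session 1: z(0.67) = 0.4399, z(0.53) = 0.0753, d' = 0.3646
Session 2: z(0.80) = 0.8416, z(0.29) = -0.5534, d' = 1.3950
Δd' = d'_Session 1 − d'_Session 2 = 0.3646 − 1.3950 = -1.0304
Session 2 has the higher sensitivity.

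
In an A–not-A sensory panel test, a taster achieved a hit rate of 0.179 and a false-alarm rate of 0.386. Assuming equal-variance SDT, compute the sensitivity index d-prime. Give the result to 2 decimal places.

d-prime = -0.63

z(H) = -0.9192
z(FA) = -0.2898
d' = z(H) − z(FA) = -0.9192 − (-0.2898) = -0.6294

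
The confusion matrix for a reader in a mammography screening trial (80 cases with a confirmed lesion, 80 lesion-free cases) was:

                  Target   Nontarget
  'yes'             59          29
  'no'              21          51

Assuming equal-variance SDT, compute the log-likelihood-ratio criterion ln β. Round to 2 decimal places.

H = 59/80 = 0.7375
FA = 29/80 = 0.3625
Φ⁻¹(H) = Φ⁻¹(0.7375) = 0.636
Φ⁻¹(FA) = Φ⁻¹(0.3625) = -0.352
ln β = −½·[z(H)² − z(FA)²] = −0.5 × (0.404 − 0.124) = -0.140

ln β = -0.14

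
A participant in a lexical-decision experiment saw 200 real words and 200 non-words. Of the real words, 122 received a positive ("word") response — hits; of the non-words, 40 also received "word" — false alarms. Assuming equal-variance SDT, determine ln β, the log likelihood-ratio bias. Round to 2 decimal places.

ln β = 0.32

H = 122/200 = 0.6100
FA = 40/200 = 0.2000
z(H) = z(0.6100) = 0.279
z(FA) = z(0.2000) = -0.842
ln β = −½·[z(H)² − z(FA)²] = −0.5 × (0.078 − 0.709) = 0.3155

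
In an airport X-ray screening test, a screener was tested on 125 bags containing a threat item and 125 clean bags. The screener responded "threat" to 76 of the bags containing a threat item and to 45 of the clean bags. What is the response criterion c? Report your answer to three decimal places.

c = 0.042

H = 76/125 = 0.6080
FA = 45/125 = 0.3600
z(H) = z(0.6080) = 0.2741
z(FA) = z(0.3600) = -0.3585
c = −½·[z(H) + z(FA)] = −0.5 × (0.2741 + (-0.3585)) = 0.0422
c > 0: the screener has a conservative response bias.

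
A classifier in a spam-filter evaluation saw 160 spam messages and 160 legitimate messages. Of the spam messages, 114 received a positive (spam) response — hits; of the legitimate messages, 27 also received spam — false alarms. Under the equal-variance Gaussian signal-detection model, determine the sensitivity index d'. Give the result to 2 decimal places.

d' = 1.52

H = 114/160 = 0.7125
FA = 27/160 = 0.1688
z(H) = z(0.7125) = 0.561
z(FA) = z(0.1688) = -0.959
d' = z(H) − z(FA) = 0.561 − (-0.959) = 1.520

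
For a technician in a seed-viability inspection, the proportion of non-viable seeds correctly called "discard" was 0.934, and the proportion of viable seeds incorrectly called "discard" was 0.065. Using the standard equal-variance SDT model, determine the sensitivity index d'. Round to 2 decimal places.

z(H) = z(0.934) = 1.5063
z(FA) = z(0.065) = -1.5141
d' = z(H) − z(FA) = 1.5063 − (-1.5141) = 3.0204

d' = 3.02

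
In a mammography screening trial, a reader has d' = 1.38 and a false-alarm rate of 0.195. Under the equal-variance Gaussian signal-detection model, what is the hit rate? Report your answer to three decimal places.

hit rate = 0.699

z(false-alarm rate) = z(0.195) = -0.8596
z(H) = z(FA) + d' = -0.8596 + 1.38 = 0.5204
hit rate = Φ(0.5204) = 0.6986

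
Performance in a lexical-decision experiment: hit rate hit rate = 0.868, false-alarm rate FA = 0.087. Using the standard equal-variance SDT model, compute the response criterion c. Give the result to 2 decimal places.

z(0.868) = 1.117, z(0.087) = -1.359
c = −½·[z(H) + z(FA)] = −0.5 × (1.117 + (-1.359)) = 0.121
c > 0: the participant has a conservative response bias.

c = 0.12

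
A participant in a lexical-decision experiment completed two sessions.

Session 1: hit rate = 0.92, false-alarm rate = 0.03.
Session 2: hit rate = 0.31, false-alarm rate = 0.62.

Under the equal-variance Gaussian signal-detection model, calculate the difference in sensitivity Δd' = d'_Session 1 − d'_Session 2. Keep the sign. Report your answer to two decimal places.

Session 1: z(0.92) = 1.405, z(0.03) = -1.881, d' = 3.286
Session 2: z(0.31) = -0.496, z(0.62) = 0.305, d' = -0.801
Δd' = d'_Session 1 − d'_Session 2 = 3.286 − (-0.801) = 4.087
Session 1 has the higher sensitivity.

Δd' = 4.09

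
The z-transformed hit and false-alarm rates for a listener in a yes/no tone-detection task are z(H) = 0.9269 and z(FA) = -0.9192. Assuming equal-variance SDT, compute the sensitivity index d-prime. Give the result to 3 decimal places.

d-prime = 1.846

d' = z(H) − z(FA) = 0.9269 − (-0.9192) = 1.8461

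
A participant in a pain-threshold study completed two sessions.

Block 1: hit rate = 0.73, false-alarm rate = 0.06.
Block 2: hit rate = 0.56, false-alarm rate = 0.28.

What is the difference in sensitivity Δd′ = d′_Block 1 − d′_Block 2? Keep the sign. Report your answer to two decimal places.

Δd′ = 1.43

Block 1: z(0.73) = 0.613, z(0.06) = -1.555, d' = 2.168
Block 2: z(0.56) = 0.151, z(0.28) = -0.583, d' = 0.734
Δd' = d'_Block 1 − d'_Block 2 = 2.168 − 0.734 = 1.434
Block 1 has the higher sensitivity.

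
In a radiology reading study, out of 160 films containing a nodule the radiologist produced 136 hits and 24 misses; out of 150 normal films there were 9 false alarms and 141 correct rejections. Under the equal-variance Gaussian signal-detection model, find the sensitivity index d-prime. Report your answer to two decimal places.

H = 136/160 = 0.8500
FA = 9/150 = 0.0600
Φ⁻¹(0.8500) = 1.0364, Φ⁻¹(0.0600) = -1.5548
d' = z(H) − z(FA) = 1.0364 − (-1.5548) = 2.5912

d-prime = 2.59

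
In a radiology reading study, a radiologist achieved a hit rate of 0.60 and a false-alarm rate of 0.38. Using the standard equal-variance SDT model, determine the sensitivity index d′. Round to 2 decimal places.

d′ = 0.56

z(H) = z(0.60) = 0.253
z(FA) = z(0.38) = -0.305
d' = z(H) − z(FA) = 0.253 − (-0.305) = 0.558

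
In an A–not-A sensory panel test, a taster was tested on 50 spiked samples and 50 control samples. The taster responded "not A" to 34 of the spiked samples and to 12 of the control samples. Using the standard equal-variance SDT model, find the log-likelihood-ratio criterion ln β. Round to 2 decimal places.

H = 34/50 = 0.6800
FA = 12/50 = 0.2400
z(H) = 0.468
z(FA) = -0.706
ln β = −½·[z(H)² − z(FA)²] = −0.5 × (0.219 − 0.498) = 0.1395

ln β = 0.14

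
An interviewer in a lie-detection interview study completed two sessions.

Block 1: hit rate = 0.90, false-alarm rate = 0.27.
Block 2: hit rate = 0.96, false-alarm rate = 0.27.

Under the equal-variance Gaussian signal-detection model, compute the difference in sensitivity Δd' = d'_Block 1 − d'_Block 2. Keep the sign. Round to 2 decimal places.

Block 1: z(0.90) = 1.282, z(0.27) = -0.613, d' = 1.895
Block 2: z(0.96) = 1.751, z(0.27) = -0.613, d' = 2.364
Δd' = d'_Block 1 − d'_Block 2 = 1.895 − 2.364 = -0.469
Block 2 has the higher sensitivity.

Δd' = -0.47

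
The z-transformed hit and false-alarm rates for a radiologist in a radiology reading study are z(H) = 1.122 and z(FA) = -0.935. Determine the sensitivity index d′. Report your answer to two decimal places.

d′ = 2.06

d' = z(H) − z(FA) = 1.122 − (-0.935) = 2.057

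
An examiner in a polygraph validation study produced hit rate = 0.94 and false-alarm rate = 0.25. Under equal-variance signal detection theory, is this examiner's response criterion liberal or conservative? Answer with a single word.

z(H) = 1.555, z(FA) = -0.674
c = −½·(z(H) + z(FA)) = -0.4405
c < 0 → liberal criterion (biased toward responding “yes”).

liberal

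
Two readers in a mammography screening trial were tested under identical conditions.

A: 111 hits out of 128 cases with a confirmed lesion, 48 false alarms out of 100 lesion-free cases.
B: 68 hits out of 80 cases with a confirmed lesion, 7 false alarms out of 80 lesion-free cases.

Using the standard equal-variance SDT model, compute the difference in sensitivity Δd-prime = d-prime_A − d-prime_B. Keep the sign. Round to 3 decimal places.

A: z(0.8672) = 1.1133, z(0.4800) = -0.0502, d' = 1.1635
B: z(0.8500) = 1.0364, z(0.0875) = -1.3563, d' = 2.3927
Δd' = d'_A − d'_B = 1.1635 − 2.3927 = -1.2292
B has the higher sensitivity.

Δd-prime = -1.229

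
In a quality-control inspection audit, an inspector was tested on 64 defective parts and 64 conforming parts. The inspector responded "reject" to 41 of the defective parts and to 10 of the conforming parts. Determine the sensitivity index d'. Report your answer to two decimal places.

H = 41/64 = 0.6406
FA = 10/64 = 0.1562
Φ⁻¹(0.6406) = 0.360, Φ⁻¹(0.1562) = -1.010
d' = z(H) − z(FA) = 0.360 − (-1.010) = 1.370

d' = 1.37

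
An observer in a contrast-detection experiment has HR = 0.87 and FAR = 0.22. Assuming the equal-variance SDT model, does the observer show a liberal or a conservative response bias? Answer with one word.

liberal

z(H) = 1.126, z(FA) = -0.772
c = −½·(z(H) + z(FA)) = -0.177
c < 0 → liberal criterion (biased toward responding “yes”).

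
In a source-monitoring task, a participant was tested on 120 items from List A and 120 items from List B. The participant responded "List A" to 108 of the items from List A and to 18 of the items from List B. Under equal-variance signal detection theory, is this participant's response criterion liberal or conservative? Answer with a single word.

liberal

z(H) = 1.282, z(FA) = -1.036
c = −½·(z(H) + z(FA)) = -0.123
c < 0 → liberal criterion (biased toward responding “yes”).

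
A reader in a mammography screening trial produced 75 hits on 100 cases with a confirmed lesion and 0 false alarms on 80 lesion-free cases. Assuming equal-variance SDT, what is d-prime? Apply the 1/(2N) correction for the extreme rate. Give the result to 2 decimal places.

The false-alarm rate is 0/80 = 0, so apply the 1/(2N) correction: FA → 1/(2·80) = 0.00625.
z(H) = z(0.75000) = 0.674
z(FA) = z(0.00625) = -2.498
d' = 0.674 − (-2.498) = 3.172

d-prime = 3.17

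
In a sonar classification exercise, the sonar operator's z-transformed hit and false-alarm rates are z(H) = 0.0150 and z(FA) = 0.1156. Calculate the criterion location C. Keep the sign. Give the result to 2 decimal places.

c = −½·[z(H) + z(FA)] = −½·(0.0150 + 0.1156) = -0.0653

C = -0.07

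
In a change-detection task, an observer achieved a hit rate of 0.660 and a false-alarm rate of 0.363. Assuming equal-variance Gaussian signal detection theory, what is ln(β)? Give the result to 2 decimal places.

ln β = -0.02

z(H) = z(0.660) = 0.412
z(FA) = z(0.363) = -0.350
ln β = −½·[z(H)² − z(FA)²] = −0.5 × (0.170 − 0.123) = -0.0235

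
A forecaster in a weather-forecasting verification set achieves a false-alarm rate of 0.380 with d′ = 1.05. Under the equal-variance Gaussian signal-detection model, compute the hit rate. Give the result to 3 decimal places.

hit rate = 0.772

z(false-alarm rate) = z(0.380) = -0.3055
z(H) = z(FA) + d' = -0.3055 + 1.05 = 0.7445
hit rate = Φ(0.7445) = 0.7717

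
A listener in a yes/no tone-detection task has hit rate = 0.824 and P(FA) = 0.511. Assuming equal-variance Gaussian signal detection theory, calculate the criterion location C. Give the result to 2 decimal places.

C = -0.48

z(0.824) = 0.9307, z(0.511) = 0.0276
c = −½·[z(H) + z(FA)] = −0.5 × (0.9307 + 0.0276) = -0.47915
c < 0: the listener has a liberal response bias.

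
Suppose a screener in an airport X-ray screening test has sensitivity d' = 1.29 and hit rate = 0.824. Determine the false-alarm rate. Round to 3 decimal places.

false-alarm rate = 0.360

z(hit rate) = z(0.824) = 0.9307
z(FA) = z(H) − d' = 0.9307 − 1.29 = -0.3593
false-alarm rate = Φ(-0.3593) = 0.3597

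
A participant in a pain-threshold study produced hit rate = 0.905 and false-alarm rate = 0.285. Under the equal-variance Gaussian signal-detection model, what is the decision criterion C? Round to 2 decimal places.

C = -0.37

z(H) = 1.311
z(FA) = -0.568
c = −½·[z(H) + z(FA)] = −0.5 × (1.311 + (-0.568)) = -0.3715
c < 0: the participant has a liberal response bias.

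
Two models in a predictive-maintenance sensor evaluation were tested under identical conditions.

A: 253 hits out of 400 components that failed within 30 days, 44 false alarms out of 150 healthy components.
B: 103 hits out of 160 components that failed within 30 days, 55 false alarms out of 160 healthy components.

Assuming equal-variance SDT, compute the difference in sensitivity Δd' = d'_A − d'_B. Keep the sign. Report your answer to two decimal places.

Δd' = 0.11

A: z(0.6325) = 0.338, z(0.2933) = -0.544, d' = 0.882
B: z(0.6438) = 0.369, z(0.3438) = -0.402, d' = 0.771
Δd' = d'_A − d'_B = 0.882 − 0.771 = 0.111
A has the higher sensitivity.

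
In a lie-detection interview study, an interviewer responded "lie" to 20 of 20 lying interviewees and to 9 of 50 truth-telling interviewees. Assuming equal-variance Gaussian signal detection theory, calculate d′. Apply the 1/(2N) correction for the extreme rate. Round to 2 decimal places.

d′ = 2.88

The hit rate is 20/20 = 1, so apply the 1/(2N) correction: H → 1 − 1/(2·20) = 0.97500.
z(H) = z(0.97500) = 1.960
z(FA) = z(0.18000) = -0.915
d' = 1.960 − (-0.915) = 2.875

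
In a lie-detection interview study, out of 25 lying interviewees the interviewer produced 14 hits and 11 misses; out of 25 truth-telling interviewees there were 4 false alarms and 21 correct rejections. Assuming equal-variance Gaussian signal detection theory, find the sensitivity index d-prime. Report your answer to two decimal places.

d-prime = 1.15

H = 14/25 = 0.5600
FA = 4/25 = 0.1600
Φ⁻¹(H) = 0.1510
Φ⁻¹(FA) = -0.9945
d' = z(H) − z(FA) = 0.1510 − (-0.9945) = 1.1455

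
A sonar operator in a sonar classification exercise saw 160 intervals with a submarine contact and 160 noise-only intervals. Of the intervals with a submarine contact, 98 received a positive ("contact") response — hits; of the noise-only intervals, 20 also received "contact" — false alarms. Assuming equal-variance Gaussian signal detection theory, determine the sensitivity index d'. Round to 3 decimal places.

H = 98/160 = 0.6125
FA = 20/160 = 0.1250
z(0.6125) = 0.2858, z(0.1250) = -1.1503
d' = z(H) − z(FA) = 0.2858 − (-1.1503) = 1.4361

d' = 1.436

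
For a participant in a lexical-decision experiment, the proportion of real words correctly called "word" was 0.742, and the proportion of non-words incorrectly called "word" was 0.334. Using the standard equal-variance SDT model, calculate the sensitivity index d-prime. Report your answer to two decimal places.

z(H) = 0.6495
z(FA) = -0.4289
d' = z(H) − z(FA) = 0.6495 − (-0.4289) = 1.0784

d-prime = 1.08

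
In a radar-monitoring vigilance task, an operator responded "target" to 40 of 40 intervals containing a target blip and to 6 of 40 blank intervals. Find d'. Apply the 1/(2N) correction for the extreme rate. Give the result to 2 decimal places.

d' = 3.28

The hit rate is 40/40 = 1, so apply the 1/(2N) correction: H → 1 − 1/(2·40) = 0.98750.
z(H) = z(0.98750) = 2.241
z(FA) = z(0.15000) = -1.036
d' = 2.241 − (-1.036) = 3.277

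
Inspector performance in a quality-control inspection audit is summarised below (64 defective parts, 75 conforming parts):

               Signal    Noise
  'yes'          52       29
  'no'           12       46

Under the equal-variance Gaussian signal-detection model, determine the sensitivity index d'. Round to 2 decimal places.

d' = 1.18

H = 52/64 = 0.8125
FA = 29/75 = 0.3867
z(H) = z(0.8125) = 0.887
z(FA) = z(0.3867) = -0.288
d' = z(H) − z(FA) = 0.887 − (-0.288) = 1.175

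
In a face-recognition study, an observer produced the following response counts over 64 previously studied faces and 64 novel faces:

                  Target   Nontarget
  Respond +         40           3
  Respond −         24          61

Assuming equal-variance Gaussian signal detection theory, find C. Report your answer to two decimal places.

C = 0.68

H = 40/64 = 0.6250
FA = 3/64 = 0.0469
z(H) = 0.3186
z(FA) = -1.6757
c = −½·[z(H) + z(FA)] = −0.5 × (0.3186 + (-1.6757)) = 0.67855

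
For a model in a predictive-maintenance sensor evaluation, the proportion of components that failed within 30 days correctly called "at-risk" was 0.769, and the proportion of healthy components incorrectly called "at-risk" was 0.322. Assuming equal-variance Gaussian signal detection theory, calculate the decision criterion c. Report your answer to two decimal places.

c = -0.14

z(H) = 0.736
z(FA) = -0.462
c = −½·[z(H) + z(FA)] = −0.5 × (0.736 + (-0.462)) = -0.137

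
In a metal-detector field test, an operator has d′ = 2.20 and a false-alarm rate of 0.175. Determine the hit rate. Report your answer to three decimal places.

hit rate = 0.897

z(false-alarm rate) = z(0.175) = -0.9346
z(H) = z(FA) + d' = -0.9346 + 2.20 = 1.2654
hit rate = Φ(1.2654) = 0.8971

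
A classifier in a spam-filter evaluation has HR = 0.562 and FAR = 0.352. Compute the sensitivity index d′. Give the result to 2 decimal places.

Φ⁻¹(H) = 0.156
Φ⁻¹(FA) = -0.380
d' = z(H) − z(FA) = 0.156 − (-0.380) = 0.536

d′ = 0.54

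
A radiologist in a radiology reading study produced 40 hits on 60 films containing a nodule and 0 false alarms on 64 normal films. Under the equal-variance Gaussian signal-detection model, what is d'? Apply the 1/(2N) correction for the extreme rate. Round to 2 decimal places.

The false-alarm rate is 0/64 = 0, so apply the 1/(2N) correction: FA → 1/(2·64) = 0.00781.
z(H) = z(0.66667) = 0.431
z(FA) = z(0.00781) = -2.418
d' = 0.431 − (-2.418) = 2.849

d' = 2.85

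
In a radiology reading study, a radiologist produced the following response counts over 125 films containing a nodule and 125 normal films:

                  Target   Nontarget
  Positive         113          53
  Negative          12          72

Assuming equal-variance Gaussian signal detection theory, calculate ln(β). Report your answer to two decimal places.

H = 113/125 = 0.9040
FA = 53/125 = 0.4240
Φ⁻¹(H) = Φ⁻¹(0.9040) = 1.305
Φ⁻¹(FA) = Φ⁻¹(0.4240) = -0.192
ln β = −½·[z(H)² − z(FA)²] = −0.5 × (1.703 − 0.037) = -0.833

ln β = -0.83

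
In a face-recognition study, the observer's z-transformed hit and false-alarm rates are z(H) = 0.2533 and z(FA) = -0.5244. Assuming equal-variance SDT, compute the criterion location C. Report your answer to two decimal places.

c = −½·[z(H) + z(FA)] = −½·(0.2533 + (-0.5244)) = 0.13555

C = 0.14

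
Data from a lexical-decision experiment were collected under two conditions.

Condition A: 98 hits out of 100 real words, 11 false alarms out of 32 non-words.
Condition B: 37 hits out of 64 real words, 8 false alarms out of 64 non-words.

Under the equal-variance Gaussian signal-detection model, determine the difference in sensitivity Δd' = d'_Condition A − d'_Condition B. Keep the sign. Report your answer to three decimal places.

Δd' = 1.109

Condition A: z(0.9800) = 2.0537, z(0.3438) = -0.4021, d' = 2.4558
Condition B: z(0.5781) = 0.1970, z(0.1250) = -1.1503, d' = 1.3473
Δd' = d'_Condition A − d'_Condition B = 2.4558 − 1.3473 = 1.1085
Condition A has the higher sensitivity.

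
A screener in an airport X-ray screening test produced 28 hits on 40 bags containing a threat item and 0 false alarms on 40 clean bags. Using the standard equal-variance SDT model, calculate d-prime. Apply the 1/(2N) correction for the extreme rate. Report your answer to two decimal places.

The false-alarm rate is 0/40 = 0, so apply the 1/(2N) correction: FA → 1/(2·40) = 0.01250.
z(H) = z(0.70000) = 0.524
z(FA) = z(0.01250) = -2.241
d' = 0.524 − (-2.241) = 2.765

d-prime = 2.77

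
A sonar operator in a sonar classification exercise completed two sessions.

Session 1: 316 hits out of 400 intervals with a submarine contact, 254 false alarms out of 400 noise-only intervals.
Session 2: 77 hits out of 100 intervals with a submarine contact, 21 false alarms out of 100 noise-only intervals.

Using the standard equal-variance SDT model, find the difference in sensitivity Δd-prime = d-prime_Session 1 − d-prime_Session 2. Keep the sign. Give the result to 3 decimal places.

Δd-prime = -1.084

Session 1: z(0.7900) = 0.8064, z(0.6350) = 0.3451, d' = 0.4613
Session 2: z(0.7700) = 0.7388, z(0.2100) = -0.8064, d' = 1.5452
Δd' = d'_Session 1 − d'_Session 2 = 0.4613 − 1.5452 = -1.0839
Session 2 has the higher sensitivity.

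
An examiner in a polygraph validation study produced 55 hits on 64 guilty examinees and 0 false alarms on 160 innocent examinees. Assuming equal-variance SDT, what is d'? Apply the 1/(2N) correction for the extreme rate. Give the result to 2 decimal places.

The false-alarm rate is 0/160 = 0, so apply the 1/(2N) correction: FA → 1/(2·160) = 0.00313.
z(H) = z(0.85938) = 1.078
z(FA) = z(0.00313) = -2.734
d' = 1.078 − (-2.734) = 3.812

d' = 3.81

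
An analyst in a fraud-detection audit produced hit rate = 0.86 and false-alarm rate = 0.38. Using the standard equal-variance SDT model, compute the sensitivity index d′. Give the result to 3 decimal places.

z(H) = z(0.86) = 1.0803
z(FA) = z(0.38) = -0.3055
d' = z(H) − z(FA) = 1.0803 − (-0.3055) = 1.3858

d′ = 1.386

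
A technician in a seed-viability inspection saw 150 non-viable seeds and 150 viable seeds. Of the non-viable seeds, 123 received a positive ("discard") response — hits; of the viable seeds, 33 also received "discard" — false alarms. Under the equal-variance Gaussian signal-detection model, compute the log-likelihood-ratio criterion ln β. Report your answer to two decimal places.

H = 123/150 = 0.8200
FA = 33/150 = 0.2200
z(0.8200) = 0.915, z(0.2200) = -0.772
ln β = −½·[z(H)² − z(FA)²] = −0.5 × (0.837 − 0.596) = -0.1205

ln β = -0.12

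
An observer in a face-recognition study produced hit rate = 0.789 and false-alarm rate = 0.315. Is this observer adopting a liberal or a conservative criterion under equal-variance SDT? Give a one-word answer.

z(H) = 0.803, z(FA) = -0.482
c = −½·(z(H) + z(FA)) = -0.1605
c < 0 → liberal criterion (biased toward responding “yes”).

liberal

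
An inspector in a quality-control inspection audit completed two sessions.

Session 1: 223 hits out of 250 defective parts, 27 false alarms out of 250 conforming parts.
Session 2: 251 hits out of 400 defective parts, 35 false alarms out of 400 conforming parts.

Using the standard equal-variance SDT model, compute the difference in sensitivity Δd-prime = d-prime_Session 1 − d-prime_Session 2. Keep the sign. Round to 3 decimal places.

Δd-prime = 0.793

Session 1: z(0.8920) = 1.2372, z(0.1080) = -1.2372, d' = 2.4744
Session 2: z(0.6275) = 0.3252, z(0.0875) = -1.3563, d' = 1.6815
Δd' = d'_Session 1 − d'_Session 2 = 2.4744 − 1.6815 = 0.7929
Session 1 has the higher sensitivity.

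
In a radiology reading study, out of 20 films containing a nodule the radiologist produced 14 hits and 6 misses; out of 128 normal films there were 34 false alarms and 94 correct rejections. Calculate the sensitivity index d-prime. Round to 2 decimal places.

H = 14/20 = 0.7000
FA = 34/128 = 0.2656
z(H) = z(0.7000) = 0.5244
z(FA) = z(0.2656) = -0.6262
d' = z(H) − z(FA) = 0.5244 − (-0.6262) = 1.1506

d-prime = 1.15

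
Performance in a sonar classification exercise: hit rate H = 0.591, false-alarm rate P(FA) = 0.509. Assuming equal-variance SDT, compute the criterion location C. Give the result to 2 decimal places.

Φ⁻¹(0.591) = 0.230, Φ⁻¹(0.509) = 0.023
c = −½·[z(H) + z(FA)] = −0.5 × (0.230 + 0.023) = -0.1265
c < 0: the sonar operator has a liberal response bias.

C = -0.13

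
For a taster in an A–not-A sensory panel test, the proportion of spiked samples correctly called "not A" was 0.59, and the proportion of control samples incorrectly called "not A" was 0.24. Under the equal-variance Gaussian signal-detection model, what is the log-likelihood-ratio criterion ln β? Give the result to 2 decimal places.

ln β = 0.22

z(H) = z(0.59) = 0.228
z(FA) = z(0.24) = -0.706
ln β = −½·[z(H)² − z(FA)²] = −0.5 × (0.052 − 0.498) = 0.223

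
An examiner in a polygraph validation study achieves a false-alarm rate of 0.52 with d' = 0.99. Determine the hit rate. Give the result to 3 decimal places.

hit rate = 0.851

z(false-alarm rate) = z(0.52) = 0.0502
z(H) = z(FA) + d' = 0.0502 + 0.99 = 1.0402
hit rate = Φ(1.0402) = 0.8509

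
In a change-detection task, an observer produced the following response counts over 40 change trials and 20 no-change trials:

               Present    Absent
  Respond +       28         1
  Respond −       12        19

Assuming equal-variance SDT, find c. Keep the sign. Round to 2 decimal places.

c = 0.56

H = 28/40 = 0.7000
FA = 1/20 = 0.0500
z(H) = 0.524
z(FA) = -1.645
c = −½·[z(H) + z(FA)] = −0.5 × (0.524 + (-1.645)) = 0.5605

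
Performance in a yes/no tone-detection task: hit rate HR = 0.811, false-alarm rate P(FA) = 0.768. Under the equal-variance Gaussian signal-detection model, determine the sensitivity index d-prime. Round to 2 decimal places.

z(H) = z(0.811) = 0.882
z(FA) = z(0.768) = 0.732
d' = z(H) − z(FA) = 0.882 − 0.732 = 0.150

d-prime = 0.15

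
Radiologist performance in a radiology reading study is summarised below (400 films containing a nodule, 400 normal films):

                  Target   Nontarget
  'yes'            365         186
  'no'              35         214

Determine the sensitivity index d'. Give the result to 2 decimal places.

H = 365/400 = 0.9125
FA = 186/400 = 0.4650
z(H) = 1.356
z(FA) = -0.088
d' = z(H) − z(FA) = 1.356 − (-0.088) = 1.444

d' = 1.44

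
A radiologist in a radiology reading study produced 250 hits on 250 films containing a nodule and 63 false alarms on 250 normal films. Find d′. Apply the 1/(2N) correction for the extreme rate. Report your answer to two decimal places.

d′ = 3.55

The hit rate is 250/250 = 1, so apply the 1/(2N) correction: H → 1 − 1/(2·250) = 0.99800.
z(H) = z(0.99800) = 2.878
z(FA) = z(0.25200) = -0.668
d' = 2.878 − (-0.668) = 3.546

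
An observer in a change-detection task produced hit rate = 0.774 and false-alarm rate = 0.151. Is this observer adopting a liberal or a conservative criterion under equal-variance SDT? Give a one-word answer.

z(H) = 0.752, z(FA) = -1.032
c = −½·(z(H) + z(FA)) = 0.140
c > 0 → conservative criterion (biased toward responding “no”).

conservative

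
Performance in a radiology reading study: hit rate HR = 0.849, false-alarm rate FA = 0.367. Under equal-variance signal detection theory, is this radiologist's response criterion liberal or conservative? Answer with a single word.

z(H) = 1.032, z(FA) = -0.340
c = −½·(z(H) + z(FA)) = -0.346
c < 0 → liberal criterion (biased toward responding “yes”).

liberal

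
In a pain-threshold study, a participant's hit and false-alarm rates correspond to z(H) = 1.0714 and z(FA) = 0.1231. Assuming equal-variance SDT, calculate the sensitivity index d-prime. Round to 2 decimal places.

d' = z(H) − z(FA) = 1.0714 − 0.1231 = 0.9483

d-prime = 0.95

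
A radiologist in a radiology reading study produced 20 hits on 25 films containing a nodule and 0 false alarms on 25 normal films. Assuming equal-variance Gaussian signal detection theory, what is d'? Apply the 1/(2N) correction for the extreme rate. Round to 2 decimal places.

The false-alarm rate is 0/25 = 0, so apply the 1/(2N) correction: FA → 1/(2·25) = 0.02000.
z(H) = z(0.80000) = 0.842
z(FA) = z(0.02000) = -2.054
d' = 0.842 − (-2.054) = 2.896

d' = 2.90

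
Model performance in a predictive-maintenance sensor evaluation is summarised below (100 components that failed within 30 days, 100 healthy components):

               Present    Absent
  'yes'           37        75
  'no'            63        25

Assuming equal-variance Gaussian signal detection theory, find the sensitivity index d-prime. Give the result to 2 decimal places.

d-prime = -1.01

H = 37/100 = 0.3700
FA = 75/100 = 0.7500
z(0.3700) = -0.3319, z(0.7500) = 0.6745
d' = z(H) − z(FA) = -0.3319 − 0.6745 = -1.0064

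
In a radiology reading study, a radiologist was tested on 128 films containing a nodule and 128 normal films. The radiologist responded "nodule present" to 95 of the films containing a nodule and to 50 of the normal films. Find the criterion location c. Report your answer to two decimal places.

c = -0.19

H = 95/128 = 0.7422
FA = 50/128 = 0.3906
Φ⁻¹(H) = 0.6501
Φ⁻¹(FA) = -0.2778
c = −½·[z(H) + z(FA)] = −0.5 × (0.6501 + (-0.2778)) = -0.18615
c < 0: the radiologist has a liberal response bias.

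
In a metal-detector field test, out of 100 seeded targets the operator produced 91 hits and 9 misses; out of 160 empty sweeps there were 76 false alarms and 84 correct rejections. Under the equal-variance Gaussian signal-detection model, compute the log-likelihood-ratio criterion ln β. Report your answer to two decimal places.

ln β = -0.90

H = 91/100 = 0.9100
FA = 76/160 = 0.4750
z(H) = 1.341
z(FA) = -0.063
ln β = −½·[z(H)² − z(FA)²] = −0.5 × (1.798 − 0.004) = -0.897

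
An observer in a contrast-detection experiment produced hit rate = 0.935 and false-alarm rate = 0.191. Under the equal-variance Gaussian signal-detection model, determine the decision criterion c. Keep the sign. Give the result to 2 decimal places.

c = -0.32

Φ⁻¹(H) = Φ⁻¹(0.935) = 1.514
Φ⁻¹(FA) = Φ⁻¹(0.191) = -0.874
c = −½·[z(H) + z(FA)] = −0.5 × (1.514 + (-0.874)) = -0.320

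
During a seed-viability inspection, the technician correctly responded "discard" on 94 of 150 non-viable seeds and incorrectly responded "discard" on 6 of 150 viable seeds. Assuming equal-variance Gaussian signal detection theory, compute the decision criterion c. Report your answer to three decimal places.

c = 0.714

H = 94/150 = 0.6267
FA = 6/150 = 0.0400
z(0.6267) = 0.3231, z(0.0400) = -1.7507
c = −½·[z(H) + z(FA)] = −0.5 × (0.3231 + (-1.7507)) = 0.7138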